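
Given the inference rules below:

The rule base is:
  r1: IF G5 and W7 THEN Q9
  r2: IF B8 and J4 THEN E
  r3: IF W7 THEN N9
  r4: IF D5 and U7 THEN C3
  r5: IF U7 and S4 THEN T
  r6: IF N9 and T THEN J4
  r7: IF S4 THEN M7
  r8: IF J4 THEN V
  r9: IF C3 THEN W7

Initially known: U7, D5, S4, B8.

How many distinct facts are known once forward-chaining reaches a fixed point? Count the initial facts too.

12

Round 1: r4 [IF D5 and U7 THEN C3]; r5 [IF U7 and S4 THEN T]; r7 [IF S4 THEN M7]. Adds C3, T, M7.
Round 2: r9 [IF C3 THEN W7]. Adds W7.
Round 3: r3 [IF W7 THEN N9]. Adds N9.
Round 4: r6 [IF N9 and T THEN J4]. Adds J4.
Round 5: r2 [IF B8 and J4 THEN E]; r8 [IF J4 THEN V]. Adds E, V.
Closure: {B8, C3, D5, E, J4, M7, N9, S4, T, U7, V, W7} — 12 facts.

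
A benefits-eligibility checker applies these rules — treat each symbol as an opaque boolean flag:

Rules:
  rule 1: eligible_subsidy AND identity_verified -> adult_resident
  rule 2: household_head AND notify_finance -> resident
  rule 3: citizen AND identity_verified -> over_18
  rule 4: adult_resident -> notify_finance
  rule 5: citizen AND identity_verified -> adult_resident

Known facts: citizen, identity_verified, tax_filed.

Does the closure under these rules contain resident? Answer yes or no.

no

Round 1: rule 3 [citizen AND identity_verified -> over_18]; rule 5 [citizen AND identity_verified -> adult_resident]. Adds over_18, adult_resident.
Round 2: rule 4 [adult_resident -> notify_finance]. Adds notify_finance.
Fixed point reached. resident is concluded only by rule 2; rule 2 needs household_head (never derived).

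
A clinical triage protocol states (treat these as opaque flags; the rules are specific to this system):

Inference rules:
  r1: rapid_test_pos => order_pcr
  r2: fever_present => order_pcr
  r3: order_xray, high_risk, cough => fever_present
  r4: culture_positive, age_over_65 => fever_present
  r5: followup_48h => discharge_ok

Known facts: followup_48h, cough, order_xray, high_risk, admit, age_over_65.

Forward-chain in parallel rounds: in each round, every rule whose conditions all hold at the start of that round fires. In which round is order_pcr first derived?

2

Round 1: r3 [order_xray, high_risk, cough => fever_present]; r5 [followup_48h => discharge_ok]. Adds fever_present, discharge_ok.
Round 2: r2 [fever_present => order_pcr]. Adds order_pcr.
order_pcr first appears in round 2.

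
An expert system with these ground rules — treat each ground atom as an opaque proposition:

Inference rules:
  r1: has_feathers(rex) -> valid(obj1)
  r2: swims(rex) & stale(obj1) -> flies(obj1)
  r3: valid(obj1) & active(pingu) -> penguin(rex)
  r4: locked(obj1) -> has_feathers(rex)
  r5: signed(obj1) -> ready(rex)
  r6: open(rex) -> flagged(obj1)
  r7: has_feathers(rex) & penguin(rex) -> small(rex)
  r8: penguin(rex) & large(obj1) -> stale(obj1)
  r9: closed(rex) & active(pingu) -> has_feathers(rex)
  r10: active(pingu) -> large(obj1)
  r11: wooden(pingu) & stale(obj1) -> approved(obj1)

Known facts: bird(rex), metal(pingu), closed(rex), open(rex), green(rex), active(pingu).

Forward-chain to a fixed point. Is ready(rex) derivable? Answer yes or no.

no

Round 1: r6 [open(rex) -> flagged(obj1)]; r9 [closed(rex) & active(pingu) -> has_feathers(rex)]; r10 [active(pingu) -> large(obj1)]. New: flagged(obj1), has_feathers(rex), large(obj1).
Round 2: r1 [has_feathers(rex) -> valid(obj1)]. New: valid(obj1).
Round 3: r3 [valid(obj1) & active(pingu) -> penguin(rex)]. New: penguin(rex).
Round 4: r7 [has_feathers(rex) & penguin(rex) -> small(rex)]; r8 [penguin(rex) & large(obj1) -> stale(obj1)]. New: small(rex), stale(obj1).
Fixed point reached. ready(rex) is concluded only by r5; r5 needs signed(obj1) (never derived).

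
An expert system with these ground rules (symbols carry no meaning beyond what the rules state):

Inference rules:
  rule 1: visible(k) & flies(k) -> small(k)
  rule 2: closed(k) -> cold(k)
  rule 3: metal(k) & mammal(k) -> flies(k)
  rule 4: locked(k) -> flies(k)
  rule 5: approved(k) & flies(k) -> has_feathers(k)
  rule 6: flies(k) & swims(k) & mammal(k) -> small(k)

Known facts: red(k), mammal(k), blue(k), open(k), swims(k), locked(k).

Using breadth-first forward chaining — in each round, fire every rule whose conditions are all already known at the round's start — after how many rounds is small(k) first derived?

2

Round 1: rule 4 [locked(k) -> flies(k)]. Adds flies(k).
Round 2: rule 6 [flies(k) & swims(k) & mammal(k) -> small(k)]. Adds small(k).
small(k) first appears in round 2.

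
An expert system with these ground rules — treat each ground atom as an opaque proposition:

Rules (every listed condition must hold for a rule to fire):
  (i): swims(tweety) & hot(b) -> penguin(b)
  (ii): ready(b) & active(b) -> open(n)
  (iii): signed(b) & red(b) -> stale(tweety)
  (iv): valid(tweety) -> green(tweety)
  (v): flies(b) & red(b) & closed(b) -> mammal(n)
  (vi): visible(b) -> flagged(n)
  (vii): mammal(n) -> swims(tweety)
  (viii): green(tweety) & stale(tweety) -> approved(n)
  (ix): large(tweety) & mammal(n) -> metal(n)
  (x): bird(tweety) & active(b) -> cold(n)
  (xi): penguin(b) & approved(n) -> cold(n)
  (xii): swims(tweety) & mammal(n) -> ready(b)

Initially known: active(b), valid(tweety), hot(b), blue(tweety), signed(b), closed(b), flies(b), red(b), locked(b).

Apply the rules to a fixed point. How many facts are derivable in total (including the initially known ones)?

18

Round 1 — (iii), (iv), (v), derive stale(tweety), green(tweety), mammal(n).
Round 2 — (vii), (viii), derive swims(tweety), approved(n).
Round 3 — (i), (xii), derive penguin(b), ready(b).
Round 4 — (ii), (xi), derive open(n), cold(n).
Closure: {active(b), approved(n), blue(tweety), closed(b), cold(n), flies(b), green(tweety), hot(b), locked(b), mammal(n), open(n), penguin(b), ready(b), red(b), signed(b), stale(tweety), swims(tweety), valid(tweety)} — 18 facts.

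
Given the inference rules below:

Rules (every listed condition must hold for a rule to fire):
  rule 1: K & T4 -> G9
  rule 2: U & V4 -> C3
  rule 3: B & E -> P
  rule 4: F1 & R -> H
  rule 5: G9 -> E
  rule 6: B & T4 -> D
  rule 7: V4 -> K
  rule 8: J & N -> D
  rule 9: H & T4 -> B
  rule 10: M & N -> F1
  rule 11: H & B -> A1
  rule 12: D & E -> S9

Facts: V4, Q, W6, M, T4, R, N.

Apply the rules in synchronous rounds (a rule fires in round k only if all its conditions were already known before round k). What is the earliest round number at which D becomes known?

4

Round 1: rule 7 [V4 -> K]; rule 10 [M & N -> F1]. New: K, F1.
Round 2: rule 1 [K & T4 -> G9]; rule 4 [F1 & R -> H]. New: G9, H.
Round 3: rule 5 [G9 -> E]; rule 9 [H & T4 -> B]. New: E, B.
Round 4: rule 3 [B & E -> P]; rule 6 [B & T4 -> D]; rule 11 [H & B -> A1]. New: P, D, A1.
D first appears in round 4.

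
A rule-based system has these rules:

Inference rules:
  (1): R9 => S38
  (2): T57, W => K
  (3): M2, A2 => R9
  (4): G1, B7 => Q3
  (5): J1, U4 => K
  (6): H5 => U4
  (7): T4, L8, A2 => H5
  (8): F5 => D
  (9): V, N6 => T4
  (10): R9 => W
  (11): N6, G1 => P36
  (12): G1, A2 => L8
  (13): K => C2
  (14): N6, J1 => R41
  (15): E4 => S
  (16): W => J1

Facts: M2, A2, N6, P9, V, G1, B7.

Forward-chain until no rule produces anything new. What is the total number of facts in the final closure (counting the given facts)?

[1] (3) [M2, A2 => R9]; (4) [G1, B7 => Q3]; (9) [V, N6 => T4]; (11) [N6, G1 => P36]; (12) [G1, A2 => L8]. ⇒ new: R9, Q3, T4, P36, L8.
[2] (1) [R9 => S38]; (7) [T4, L8, A2 => H5]; (10) [R9 => W]. ⇒ new: S38, H5, W.
[3] (6) [H5 => U4]; (16) [W => J1]. ⇒ new: U4, J1.
[4] (5) [J1, U4 => K]; (14) [N6, J1 => R41]. ⇒ new: K, R41.
[5] (13) [K => C2]. ⇒ new: C2.
Closure: {A2, B7, C2, G1, H5, J1, K, L8, M2, N6, P36, P9, Q3, R41, R9, S38, T4, U4, V, W} — 20 facts.

20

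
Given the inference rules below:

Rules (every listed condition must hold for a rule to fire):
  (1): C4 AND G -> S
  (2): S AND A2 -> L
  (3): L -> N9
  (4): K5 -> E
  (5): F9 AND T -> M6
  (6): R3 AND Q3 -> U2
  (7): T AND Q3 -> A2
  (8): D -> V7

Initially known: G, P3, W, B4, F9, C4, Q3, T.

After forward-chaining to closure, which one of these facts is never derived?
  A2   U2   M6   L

U2

Round 1 fires (1), (5), (7), giving S, M6, A2.
Round 2 fires (2), giving L.
Round 3 fires (3), giving N9.
Derived: M6 (round 1), A2 (round 1), L (round 2). U2 never appears in any round.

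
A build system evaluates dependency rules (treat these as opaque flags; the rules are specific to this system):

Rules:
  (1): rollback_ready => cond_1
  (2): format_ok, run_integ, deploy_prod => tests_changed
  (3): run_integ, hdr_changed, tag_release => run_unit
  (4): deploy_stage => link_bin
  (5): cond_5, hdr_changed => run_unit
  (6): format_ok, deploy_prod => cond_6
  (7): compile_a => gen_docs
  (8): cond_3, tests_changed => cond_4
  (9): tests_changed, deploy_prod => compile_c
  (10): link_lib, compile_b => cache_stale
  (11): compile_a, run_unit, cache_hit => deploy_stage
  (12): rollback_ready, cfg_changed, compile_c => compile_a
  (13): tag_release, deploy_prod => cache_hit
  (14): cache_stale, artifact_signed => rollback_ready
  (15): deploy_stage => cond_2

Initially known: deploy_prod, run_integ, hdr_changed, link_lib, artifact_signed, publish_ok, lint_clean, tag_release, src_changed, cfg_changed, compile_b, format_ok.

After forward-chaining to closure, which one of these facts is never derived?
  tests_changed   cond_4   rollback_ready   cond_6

[1] (2) [format_ok, run_integ, deploy_prod => tests_changed]; (3) [run_integ, hdr_changed, tag_release => run_unit]; (6) [format_ok, deploy_prod => cond_6]; (10) [link_lib, compile_b => cache_stale]; (13) [tag_release, deploy_prod => cache_hit]. ⇒ new: tests_changed, run_unit, cond_6, cache_stale, cache_hit.
[2] (9) [tests_changed, deploy_prod => compile_c]; (14) [cache_stale, artifact_signed => rollback_ready]. ⇒ new: compile_c, rollback_ready.
[3] (1) [rollback_ready => cond_1]; (12) [rollback_ready, cfg_changed, compile_c => compile_a]. ⇒ new: cond_1, compile_a.
[4] (7) [compile_a => gen_docs]; (11) [compile_a, run_unit, cache_hit => deploy_stage]. ⇒ new: gen_docs, deploy_stage.
[5] (4) [deploy_stage => link_bin]; (15) [deploy_stage => cond_2]. ⇒ new: link_bin, cond_2.
Derived: tests_changed (round 1), cond_6 (round 1), rollback_ready (round 2). cond_4 never appears in any round.

cond_4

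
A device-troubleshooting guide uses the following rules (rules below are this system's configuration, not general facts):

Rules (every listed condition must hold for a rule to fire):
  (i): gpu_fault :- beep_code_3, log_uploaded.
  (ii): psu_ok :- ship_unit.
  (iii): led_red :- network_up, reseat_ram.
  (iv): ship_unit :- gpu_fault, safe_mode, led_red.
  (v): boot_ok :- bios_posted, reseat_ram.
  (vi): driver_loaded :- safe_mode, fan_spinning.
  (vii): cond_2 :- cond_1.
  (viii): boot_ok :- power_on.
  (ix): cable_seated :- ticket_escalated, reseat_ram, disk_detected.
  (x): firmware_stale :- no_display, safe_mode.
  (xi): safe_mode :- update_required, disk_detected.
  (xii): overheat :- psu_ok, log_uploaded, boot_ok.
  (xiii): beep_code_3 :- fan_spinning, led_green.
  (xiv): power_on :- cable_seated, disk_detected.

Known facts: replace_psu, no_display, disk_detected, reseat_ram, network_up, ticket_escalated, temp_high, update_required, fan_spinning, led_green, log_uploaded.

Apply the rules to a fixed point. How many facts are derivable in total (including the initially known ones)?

Round 1: (iii) [led_red :- network_up, reseat_ram.]; (ix) [cable_seated :- ticket_escalated, reseat_ram, disk_detected.]; (xi) [safe_mode :- update_required, disk_detected.]; (xiii) [beep_code_3 :- fan_spinning, led_green.]. Adds led_red, cable_seated, safe_mode, beep_code_3.
Round 2: (i) [gpu_fault :- beep_code_3, log_uploaded.]; (vi) [driver_loaded :- safe_mode, fan_spinning.]; (x) [firmware_stale :- no_display, safe_mode.]; (xiv) [power_on :- cable_seated, disk_detected.]. Adds gpu_fault, driver_loaded, firmware_stale, power_on.
Round 3: (iv) [ship_unit :- gpu_fault, safe_mode, led_red.]; (viii) [boot_ok :- power_on.]. Adds ship_unit, boot_ok.
Round 4: (ii) [psu_ok :- ship_unit.]. Adds psu_ok.
Round 5: (xii) [overheat :- psu_ok, log_uploaded, boot_ok.]. Adds overheat.
Closure: {beep_code_3, boot_ok, cable_seated, disk_detected, driver_loaded, fan_spinning, firmware_stale, gpu_fault, led_green, led_red, log_uploaded, network_up, no_display, overheat, power_on, psu_ok, replace_psu, reseat_ram, safe_mode, ship_unit, temp_high, ticket_escalated, update_required} — 23 facts.

23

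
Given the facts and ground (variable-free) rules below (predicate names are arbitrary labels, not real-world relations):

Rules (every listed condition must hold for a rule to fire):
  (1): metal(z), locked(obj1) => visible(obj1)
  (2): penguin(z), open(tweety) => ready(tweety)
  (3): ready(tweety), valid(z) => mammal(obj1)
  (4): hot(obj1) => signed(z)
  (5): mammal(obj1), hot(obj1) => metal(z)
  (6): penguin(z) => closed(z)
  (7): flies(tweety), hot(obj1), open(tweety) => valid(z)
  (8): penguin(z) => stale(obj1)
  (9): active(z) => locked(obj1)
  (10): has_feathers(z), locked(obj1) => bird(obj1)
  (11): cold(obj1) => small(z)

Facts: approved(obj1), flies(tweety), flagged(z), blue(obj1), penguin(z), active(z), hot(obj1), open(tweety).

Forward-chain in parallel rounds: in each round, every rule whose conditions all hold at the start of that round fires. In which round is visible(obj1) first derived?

4

Round 1 — (2), (4), (6), (7), (8), (9), derive ready(tweety), signed(z), closed(z), valid(z), stale(obj1), locked(obj1).
Round 2 — (3), derive mammal(obj1).
Round 3 — (5), derive metal(z).
Round 4 — (1), derive visible(obj1).
visible(obj1) first appears in round 4.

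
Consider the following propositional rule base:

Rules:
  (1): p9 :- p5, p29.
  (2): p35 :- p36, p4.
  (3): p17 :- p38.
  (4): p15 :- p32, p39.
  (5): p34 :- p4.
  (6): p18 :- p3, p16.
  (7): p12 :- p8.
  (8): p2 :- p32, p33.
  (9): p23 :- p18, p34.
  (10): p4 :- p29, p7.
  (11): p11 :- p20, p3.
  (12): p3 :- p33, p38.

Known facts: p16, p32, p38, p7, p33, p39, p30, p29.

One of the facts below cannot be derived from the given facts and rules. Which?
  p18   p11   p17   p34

p11

Round 1 — (3), (4), (8), (10), (12), derive p17, p15, p2, p4, p3.
Round 2 — (5), (6), derive p34, p18.
Round 3 — (9), derive p23.
Derived: p34 (round 2), p18 (round 2), p17 (round 1). p11 never appears in any round.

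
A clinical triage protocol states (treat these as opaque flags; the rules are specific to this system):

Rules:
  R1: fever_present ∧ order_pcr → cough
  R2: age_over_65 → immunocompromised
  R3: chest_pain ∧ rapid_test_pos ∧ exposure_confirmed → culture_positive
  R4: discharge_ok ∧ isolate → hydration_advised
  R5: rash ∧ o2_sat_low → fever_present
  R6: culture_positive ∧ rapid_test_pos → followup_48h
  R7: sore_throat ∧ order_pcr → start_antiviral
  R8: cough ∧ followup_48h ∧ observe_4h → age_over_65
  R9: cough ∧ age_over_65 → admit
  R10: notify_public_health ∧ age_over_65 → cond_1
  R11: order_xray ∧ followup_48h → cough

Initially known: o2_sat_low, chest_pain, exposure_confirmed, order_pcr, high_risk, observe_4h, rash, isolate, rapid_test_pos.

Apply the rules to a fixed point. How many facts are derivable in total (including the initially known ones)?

Round 1: R3 [chest_pain ∧ rapid_test_pos ∧ exposure_confirmed → culture_positive]; R5 [rash ∧ o2_sat_low → fever_present]. New: culture_positive, fever_present.
Round 2: R1 [fever_present ∧ order_pcr → cough]; R6 [culture_positive ∧ rapid_test_pos → followup_48h]. New: cough, followup_48h.
Round 3: R8 [cough ∧ followup_48h ∧ observe_4h → age_over_65]. New: age_over_65.
Round 4: R2 [age_over_65 → immunocompromised]; R9 [cough ∧ age_over_65 → admit]. New: immunocompromised, admit.
Closure: {admit, age_over_65, chest_pain, cough, culture_positive, exposure_confirmed, fever_present, followup_48h, high_risk, immunocompromised, isolate, o2_sat_low, observe_4h, order_pcr, rapid_test_pos, rash} — 16 facts.

16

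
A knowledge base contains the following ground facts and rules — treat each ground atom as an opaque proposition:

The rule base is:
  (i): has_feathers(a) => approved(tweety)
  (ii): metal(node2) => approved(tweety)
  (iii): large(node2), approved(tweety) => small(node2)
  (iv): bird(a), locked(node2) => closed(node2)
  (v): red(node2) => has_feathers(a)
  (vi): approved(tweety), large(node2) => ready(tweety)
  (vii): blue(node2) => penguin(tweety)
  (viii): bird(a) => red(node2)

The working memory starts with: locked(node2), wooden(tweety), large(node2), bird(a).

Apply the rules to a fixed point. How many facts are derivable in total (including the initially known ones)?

10

Round 1 fires (iv), (viii), giving closed(node2), red(node2).
Round 2 fires (v), giving has_feathers(a).
Round 3 fires (i), giving approved(tweety).
Round 4 fires (iii), (vi), giving small(node2), ready(tweety).
Closure: {approved(tweety), bird(a), closed(node2), has_feathers(a), large(node2), locked(node2), ready(tweety), red(node2), small(node2), wooden(tweety)} — 10 facts.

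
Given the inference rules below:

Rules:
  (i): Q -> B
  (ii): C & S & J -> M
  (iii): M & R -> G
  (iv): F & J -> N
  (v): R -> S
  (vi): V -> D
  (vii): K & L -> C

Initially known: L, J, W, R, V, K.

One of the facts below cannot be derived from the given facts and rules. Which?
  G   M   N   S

Round 1: (v) [R -> S]; (vi) [V -> D]; (vii) [K & L -> C]. Adds S, D, C.
Round 2: (ii) [C & S & J -> M]. Adds M.
Round 3: (iii) [M & R -> G]. Adds G.
Derived: M (round 2), S (round 1), G (round 3). N never appears in any round.

N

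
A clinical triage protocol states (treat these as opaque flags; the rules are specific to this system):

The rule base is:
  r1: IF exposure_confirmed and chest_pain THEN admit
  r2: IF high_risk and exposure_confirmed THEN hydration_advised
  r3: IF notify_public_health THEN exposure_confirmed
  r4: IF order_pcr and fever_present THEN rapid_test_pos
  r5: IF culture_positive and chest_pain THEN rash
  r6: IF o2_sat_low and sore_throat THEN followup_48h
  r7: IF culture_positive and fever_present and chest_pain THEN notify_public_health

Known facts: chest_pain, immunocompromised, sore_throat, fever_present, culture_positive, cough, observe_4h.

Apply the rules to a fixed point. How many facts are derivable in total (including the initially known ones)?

11

Round 1: r5 [IF culture_positive and chest_pain THEN rash]; r7 [IF culture_positive and fever_present and chest_pain THEN notify_public_health]. New: rash, notify_public_health.
Round 2: r3 [IF notify_public_health THEN exposure_confirmed]. New: exposure_confirmed.
Round 3: r1 [IF exposure_confirmed and chest_pain THEN admit]. New: admit.
Closure: {admit, chest_pain, cough, culture_positive, exposure_confirmed, fever_present, immunocompromised, notify_public_health, observe_4h, rash, sore_throat} — 11 facts.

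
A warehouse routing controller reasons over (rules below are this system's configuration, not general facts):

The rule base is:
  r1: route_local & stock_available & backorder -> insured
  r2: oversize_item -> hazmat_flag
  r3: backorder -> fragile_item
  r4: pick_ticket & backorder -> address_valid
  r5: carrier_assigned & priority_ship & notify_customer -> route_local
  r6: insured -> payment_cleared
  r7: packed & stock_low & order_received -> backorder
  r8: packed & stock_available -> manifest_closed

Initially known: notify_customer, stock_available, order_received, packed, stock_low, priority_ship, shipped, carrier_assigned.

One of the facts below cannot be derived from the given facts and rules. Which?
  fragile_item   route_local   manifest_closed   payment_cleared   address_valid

address_valid

Round 1: r5 [carrier_assigned & priority_ship & notify_customer -> route_local]; r7 [packed & stock_low & order_received -> backorder]; r8 [packed & stock_available -> manifest_closed]. New: route_local, backorder, manifest_closed.
Round 2: r1 [route_local & stock_available & backorder -> insured]; r3 [backorder -> fragile_item]. New: insured, fragile_item.
Round 3: r6 [insured -> payment_cleared]. New: payment_cleared.
Derived: manifest_closed (round 1), payment_cleared (round 3), route_local (round 1), fragile_item (round 2). address_valid never appears in any round.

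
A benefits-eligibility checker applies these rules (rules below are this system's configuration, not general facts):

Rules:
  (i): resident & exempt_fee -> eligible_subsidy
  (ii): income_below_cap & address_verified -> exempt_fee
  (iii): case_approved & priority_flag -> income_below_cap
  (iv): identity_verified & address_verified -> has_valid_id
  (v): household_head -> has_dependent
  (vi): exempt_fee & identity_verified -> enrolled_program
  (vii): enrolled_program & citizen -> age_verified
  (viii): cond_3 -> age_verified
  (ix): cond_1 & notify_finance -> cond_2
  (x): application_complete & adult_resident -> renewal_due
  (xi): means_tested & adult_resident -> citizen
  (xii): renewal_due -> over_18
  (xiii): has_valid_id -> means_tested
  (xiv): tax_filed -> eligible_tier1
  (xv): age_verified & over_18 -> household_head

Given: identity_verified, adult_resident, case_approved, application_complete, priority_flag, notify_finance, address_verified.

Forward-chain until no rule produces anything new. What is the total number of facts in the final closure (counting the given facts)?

18

Round 1 — (iii), (iv), (x), derive income_below_cap, has_valid_id, renewal_due.
Round 2 — (ii), (xii), (xiii), derive exempt_fee, over_18, means_tested.
Round 3 — (vi), (xi), derive enrolled_program, citizen.
Round 4 — (vii), derive age_verified.
Round 5 — (xv), derive household_head.
Round 6 — (v), derive has_dependent.
Closure: {address_verified, adult_resident, age_verified, application_complete, case_approved, citizen, enrolled_program, exempt_fee, has_dependent, has_valid_id, household_head, identity_verified, income_below_cap, means_tested, notify_finance, over_18, priority_flag, renewal_due} — 18 facts.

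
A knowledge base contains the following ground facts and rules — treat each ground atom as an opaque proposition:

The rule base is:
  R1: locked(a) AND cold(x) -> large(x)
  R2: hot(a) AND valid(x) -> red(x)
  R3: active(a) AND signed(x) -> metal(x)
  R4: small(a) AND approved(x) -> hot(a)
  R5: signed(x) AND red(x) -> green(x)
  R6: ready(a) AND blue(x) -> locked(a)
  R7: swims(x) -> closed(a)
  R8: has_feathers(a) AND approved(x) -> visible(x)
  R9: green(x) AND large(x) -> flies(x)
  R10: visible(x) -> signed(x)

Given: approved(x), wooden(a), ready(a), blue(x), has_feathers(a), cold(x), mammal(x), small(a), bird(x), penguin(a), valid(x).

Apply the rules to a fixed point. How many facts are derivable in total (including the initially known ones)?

19

Round 1 — R4, R6, R8, derive hot(a), locked(a), visible(x).
Round 2 — R1, R2, R10, derive large(x), red(x), signed(x).
Round 3 — R5, derive green(x).
Round 4 — R9, derive flies(x).
Closure: {approved(x), bird(x), blue(x), cold(x), flies(x), green(x), has_feathers(a), hot(a), large(x), locked(a), mammal(x), penguin(a), ready(a), red(x), signed(x), small(a), valid(x), visible(x), wooden(a)} — 19 facts.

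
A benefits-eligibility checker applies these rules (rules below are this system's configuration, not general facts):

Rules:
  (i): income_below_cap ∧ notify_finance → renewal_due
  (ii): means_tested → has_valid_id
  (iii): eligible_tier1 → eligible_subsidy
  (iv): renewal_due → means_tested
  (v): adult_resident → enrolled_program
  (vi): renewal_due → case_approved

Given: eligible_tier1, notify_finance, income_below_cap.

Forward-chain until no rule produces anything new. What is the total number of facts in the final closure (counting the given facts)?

Round 1 — (i), (iii), derive renewal_due, eligible_subsidy.
Round 2 — (iv), (vi), derive means_tested, case_approved.
Round 3 — (ii), derive has_valid_id.
Closure: {case_approved, eligible_subsidy, eligible_tier1, has_valid_id, income_below_cap, means_tested, notify_finance, renewal_due} — 8 facts.

8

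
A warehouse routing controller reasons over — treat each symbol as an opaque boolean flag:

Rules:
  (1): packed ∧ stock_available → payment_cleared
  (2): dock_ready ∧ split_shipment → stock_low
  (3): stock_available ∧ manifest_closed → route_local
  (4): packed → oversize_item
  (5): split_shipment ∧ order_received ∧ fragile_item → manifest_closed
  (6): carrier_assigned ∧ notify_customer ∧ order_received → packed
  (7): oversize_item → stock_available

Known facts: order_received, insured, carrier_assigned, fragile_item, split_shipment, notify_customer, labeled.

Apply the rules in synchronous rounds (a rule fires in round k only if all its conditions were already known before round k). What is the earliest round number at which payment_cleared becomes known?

[1] (5) [split_shipment ∧ order_received ∧ fragile_item → manifest_closed]; (6) [carrier_assigned ∧ notify_customer ∧ order_received → packed]. ⇒ new: manifest_closed, packed.
[2] (4) [packed → oversize_item]. ⇒ new: oversize_item.
[3] (7) [oversize_item → stock_available]. ⇒ new: stock_available.
[4] (1) [packed ∧ stock_available → payment_cleared]; (3) [stock_available ∧ manifest_closed → route_local]. ⇒ new: payment_cleared, route_local.
payment_cleared first appears in round 4.

4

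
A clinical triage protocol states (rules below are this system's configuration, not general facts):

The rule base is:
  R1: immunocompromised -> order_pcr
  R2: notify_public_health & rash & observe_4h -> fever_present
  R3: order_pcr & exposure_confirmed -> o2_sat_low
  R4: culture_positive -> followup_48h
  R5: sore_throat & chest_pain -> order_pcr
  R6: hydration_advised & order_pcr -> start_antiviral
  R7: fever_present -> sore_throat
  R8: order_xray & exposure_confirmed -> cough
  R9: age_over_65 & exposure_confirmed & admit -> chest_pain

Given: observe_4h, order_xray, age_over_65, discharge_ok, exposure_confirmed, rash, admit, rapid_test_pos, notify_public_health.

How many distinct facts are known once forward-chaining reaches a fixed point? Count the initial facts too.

15

Round 1 — R2, R8, R9, derive fever_present, cough, chest_pain.
Round 2 — R7, derive sore_throat.
Round 3 — R5, derive order_pcr.
Round 4 — R3, derive o2_sat_low.
Closure: {admit, age_over_65, chest_pain, cough, discharge_ok, exposure_confirmed, fever_present, notify_public_health, o2_sat_low, observe_4h, order_pcr, order_xray, rapid_test_pos, rash, sore_throat} — 15 facts.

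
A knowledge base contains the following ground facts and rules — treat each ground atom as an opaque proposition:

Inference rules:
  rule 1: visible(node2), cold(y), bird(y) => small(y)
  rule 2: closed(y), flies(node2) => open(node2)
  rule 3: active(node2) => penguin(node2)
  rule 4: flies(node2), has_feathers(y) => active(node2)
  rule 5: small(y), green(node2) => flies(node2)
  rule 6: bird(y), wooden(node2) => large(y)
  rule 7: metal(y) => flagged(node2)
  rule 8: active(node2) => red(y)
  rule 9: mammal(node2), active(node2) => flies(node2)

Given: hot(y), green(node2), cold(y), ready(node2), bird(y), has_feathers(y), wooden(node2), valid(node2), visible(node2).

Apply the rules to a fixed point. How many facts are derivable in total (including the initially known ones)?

15

[1] rule 1 [visible(node2), cold(y), bird(y) => small(y)]; rule 6 [bird(y), wooden(node2) => large(y)]. ⇒ new: small(y), large(y).
[2] rule 5 [small(y), green(node2) => flies(node2)]. ⇒ new: flies(node2).
[3] rule 4 [flies(node2), has_feathers(y) => active(node2)]. ⇒ new: active(node2).
[4] rule 3 [active(node2) => penguin(node2)]; rule 8 [active(node2) => red(y)]. ⇒ new: penguin(node2), red(y).
Closure: {active(node2), bird(y), cold(y), flies(node2), green(node2), has_feathers(y), hot(y), large(y), penguin(node2), ready(node2), red(y), small(y), valid(node2), visible(node2), wooden(node2)} — 15 facts.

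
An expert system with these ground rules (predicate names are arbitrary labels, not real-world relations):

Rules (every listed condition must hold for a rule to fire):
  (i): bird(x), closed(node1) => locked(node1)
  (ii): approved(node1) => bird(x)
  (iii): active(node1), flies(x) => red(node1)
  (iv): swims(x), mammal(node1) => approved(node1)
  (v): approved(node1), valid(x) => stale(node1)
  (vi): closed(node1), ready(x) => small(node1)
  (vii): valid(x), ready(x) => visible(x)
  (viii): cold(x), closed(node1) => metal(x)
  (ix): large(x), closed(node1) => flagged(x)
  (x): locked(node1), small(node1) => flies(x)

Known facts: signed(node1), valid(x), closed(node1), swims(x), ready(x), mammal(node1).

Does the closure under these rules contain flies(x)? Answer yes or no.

yes

Round 1: (iv) [swims(x), mammal(node1) => approved(node1)]; (vi) [closed(node1), ready(x) => small(node1)]; (vii) [valid(x), ready(x) => visible(x)]. Adds approved(node1), small(node1), visible(x).
Round 2: (ii) [approved(node1) => bird(x)]; (v) [approved(node1), valid(x) => stale(node1)]. Adds bird(x), stale(node1).
Round 3: (i) [bird(x), closed(node1) => locked(node1)]. Adds locked(node1).
Round 4: (x) [locked(node1), small(node1) => flies(x)]. Adds flies(x).
flies(x) appears in round 4, so it is derivable.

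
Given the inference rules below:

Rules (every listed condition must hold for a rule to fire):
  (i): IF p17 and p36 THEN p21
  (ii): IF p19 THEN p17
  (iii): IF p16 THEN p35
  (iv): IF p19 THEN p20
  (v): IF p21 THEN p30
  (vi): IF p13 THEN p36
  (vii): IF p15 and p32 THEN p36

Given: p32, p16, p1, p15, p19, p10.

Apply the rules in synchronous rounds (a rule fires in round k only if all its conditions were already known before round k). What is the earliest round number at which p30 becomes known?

3

Round 1: (ii) [IF p19 THEN p17]; (iii) [IF p16 THEN p35]; (iv) [IF p19 THEN p20]; (vii) [IF p15 and p32 THEN p36]. Adds p17, p35, p20, p36.
Round 2: (i) [IF p17 and p36 THEN p21]. Adds p21.
Round 3: (v) [IF p21 THEN p30]. Adds p30.
p30 first appears in round 3.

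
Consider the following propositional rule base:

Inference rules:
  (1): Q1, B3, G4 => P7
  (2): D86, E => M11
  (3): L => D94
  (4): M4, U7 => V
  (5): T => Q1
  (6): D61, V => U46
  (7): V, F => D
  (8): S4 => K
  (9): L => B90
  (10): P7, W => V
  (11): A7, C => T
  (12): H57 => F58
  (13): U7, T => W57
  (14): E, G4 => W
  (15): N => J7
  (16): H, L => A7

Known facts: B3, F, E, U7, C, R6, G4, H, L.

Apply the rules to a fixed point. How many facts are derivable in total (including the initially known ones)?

19

Round 1: (3) [L => D94]; (9) [L => B90]; (14) [E, G4 => W]; (16) [H, L => A7]. Adds D94, B90, W, A7.
Round 2: (11) [A7, C => T]. Adds T.
Round 3: (5) [T => Q1]; (13) [U7, T => W57]. Adds Q1, W57.
Round 4: (1) [Q1, B3, G4 => P7]. Adds P7.
Round 5: (10) [P7, W => V]. Adds V.
Round 6: (7) [V, F => D]. Adds D.
Closure: {A7, B3, B90, C, D, D94, E, F, G4, H, L, P7, Q1, R6, T, U7, V, W, W57} — 19 facts.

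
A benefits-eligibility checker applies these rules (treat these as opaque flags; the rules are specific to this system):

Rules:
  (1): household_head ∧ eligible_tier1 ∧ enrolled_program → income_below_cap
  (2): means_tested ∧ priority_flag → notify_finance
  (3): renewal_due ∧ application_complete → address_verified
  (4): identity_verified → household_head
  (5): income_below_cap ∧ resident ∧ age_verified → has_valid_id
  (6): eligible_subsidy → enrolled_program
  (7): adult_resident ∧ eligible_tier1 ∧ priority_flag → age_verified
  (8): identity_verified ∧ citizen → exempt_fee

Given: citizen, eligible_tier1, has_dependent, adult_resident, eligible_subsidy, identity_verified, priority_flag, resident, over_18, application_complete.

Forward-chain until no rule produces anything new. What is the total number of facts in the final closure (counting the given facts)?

16

Round 1 — (4), (6), (7), (8), derive household_head, enrolled_program, age_verified, exempt_fee.
Round 2 — (1), derive income_below_cap.
Round 3 — (5), derive has_valid_id.
Closure: {adult_resident, age_verified, application_complete, citizen, eligible_subsidy, eligible_tier1, enrolled_program, exempt_fee, has_dependent, has_valid_id, household_head, identity_verified, income_below_cap, over_18, priority_flag, resident} — 16 facts.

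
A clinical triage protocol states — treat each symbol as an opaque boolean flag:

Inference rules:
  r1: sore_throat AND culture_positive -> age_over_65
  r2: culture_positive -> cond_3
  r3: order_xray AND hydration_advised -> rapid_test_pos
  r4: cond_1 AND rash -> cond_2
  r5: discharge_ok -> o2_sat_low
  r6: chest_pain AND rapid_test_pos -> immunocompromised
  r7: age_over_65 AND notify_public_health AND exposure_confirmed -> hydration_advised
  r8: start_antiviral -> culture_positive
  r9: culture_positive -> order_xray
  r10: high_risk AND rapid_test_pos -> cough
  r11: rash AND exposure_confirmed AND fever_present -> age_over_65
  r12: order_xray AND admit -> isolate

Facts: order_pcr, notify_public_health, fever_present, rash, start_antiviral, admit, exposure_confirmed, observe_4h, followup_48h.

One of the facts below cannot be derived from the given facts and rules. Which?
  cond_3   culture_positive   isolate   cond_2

[1] r8 [start_antiviral -> culture_positive]; r11 [rash AND exposure_confirmed AND fever_present -> age_over_65]. ⇒ new: culture_positive, age_over_65.
[2] r2 [culture_positive -> cond_3]; r7 [age_over_65 AND notify_public_health AND exposure_confirmed -> hydration_advised]; r9 [culture_positive -> order_xray]. ⇒ new: cond_3, hydration_advised, order_xray.
[3] r3 [order_xray AND hydration_advised -> rapid_test_pos]; r12 [order_xray AND admit -> isolate]. ⇒ new: rapid_test_pos, isolate.
Derived: cond_3 (round 2), culture_positive (round 1), isolate (round 3). cond_2 never appears in any round.

cond_2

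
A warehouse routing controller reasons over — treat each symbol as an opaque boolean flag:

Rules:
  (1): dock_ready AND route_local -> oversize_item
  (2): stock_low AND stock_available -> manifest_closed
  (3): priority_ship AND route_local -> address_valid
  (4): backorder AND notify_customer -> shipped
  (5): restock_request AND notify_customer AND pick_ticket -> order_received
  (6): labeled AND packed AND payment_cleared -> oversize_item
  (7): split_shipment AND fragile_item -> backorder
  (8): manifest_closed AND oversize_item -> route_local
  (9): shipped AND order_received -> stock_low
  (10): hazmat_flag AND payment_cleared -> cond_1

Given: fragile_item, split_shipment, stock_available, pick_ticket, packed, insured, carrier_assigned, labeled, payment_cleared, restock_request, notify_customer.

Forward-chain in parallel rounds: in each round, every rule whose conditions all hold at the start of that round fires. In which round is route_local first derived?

Round 1: (5) [restock_request AND notify_customer AND pick_ticket -> order_received]; (6) [labeled AND packed AND payment_cleared -> oversize_item]; (7) [split_shipment AND fragile_item -> backorder]. Adds order_received, oversize_item, backorder.
Round 2: (4) [backorder AND notify_customer -> shipped]. Adds shipped.
Round 3: (9) [shipped AND order_received -> stock_low]. Adds stock_low.
Round 4: (2) [stock_low AND stock_available -> manifest_closed]. Adds manifest_closed.
Round 5: (8) [manifest_closed AND oversize_item -> route_local]. Adds route_local.
route_local first appears in round 5.

5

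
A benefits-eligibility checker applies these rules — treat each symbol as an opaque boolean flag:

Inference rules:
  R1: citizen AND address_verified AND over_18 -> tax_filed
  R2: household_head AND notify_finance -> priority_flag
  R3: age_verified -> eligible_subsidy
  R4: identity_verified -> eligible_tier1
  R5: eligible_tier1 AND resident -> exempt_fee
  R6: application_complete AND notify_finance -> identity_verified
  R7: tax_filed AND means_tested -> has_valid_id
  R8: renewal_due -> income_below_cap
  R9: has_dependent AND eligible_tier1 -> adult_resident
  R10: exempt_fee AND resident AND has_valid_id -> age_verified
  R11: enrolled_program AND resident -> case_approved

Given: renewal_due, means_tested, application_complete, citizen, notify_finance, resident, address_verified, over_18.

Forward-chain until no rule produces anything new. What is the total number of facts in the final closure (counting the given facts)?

16

Round 1 fires R1, R6, R8, giving tax_filed, identity_verified, income_below_cap.
Round 2 fires R4, R7, giving eligible_tier1, has_valid_id.
Round 3 fires R5, giving exempt_fee.
Round 4 fires R10, giving age_verified.
Round 5 fires R3, giving eligible_subsidy.
Closure: {address_verified, age_verified, application_complete, citizen, eligible_subsidy, eligible_tier1, exempt_fee, has_valid_id, identity_verified, income_below_cap, means_tested, notify_finance, over_18, renewal_due, resident, tax_filed} — 16 facts.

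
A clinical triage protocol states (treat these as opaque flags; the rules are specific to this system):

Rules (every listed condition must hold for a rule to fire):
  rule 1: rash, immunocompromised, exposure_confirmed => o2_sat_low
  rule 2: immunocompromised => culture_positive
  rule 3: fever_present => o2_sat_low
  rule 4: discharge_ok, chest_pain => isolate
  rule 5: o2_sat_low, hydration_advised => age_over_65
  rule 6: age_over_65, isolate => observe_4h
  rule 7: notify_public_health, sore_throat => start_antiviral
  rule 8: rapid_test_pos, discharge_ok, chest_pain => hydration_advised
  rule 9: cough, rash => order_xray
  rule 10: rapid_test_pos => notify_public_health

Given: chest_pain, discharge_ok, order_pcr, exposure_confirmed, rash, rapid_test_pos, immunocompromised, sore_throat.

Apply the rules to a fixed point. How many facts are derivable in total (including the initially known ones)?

16

Round 1 — rule 1, rule 2, rule 4, rule 8, rule 10, derive o2_sat_low, culture_positive, isolate, hydration_advised, notify_public_health.
Round 2 — rule 5, rule 7, derive age_over_65, start_antiviral.
Round 3 — rule 6, derive observe_4h.
Closure: {age_over_65, chest_pain, culture_positive, discharge_ok, exposure_confirmed, hydration_advised, immunocompromised, isolate, notify_public_health, o2_sat_low, observe_4h, order_pcr, rapid_test_pos, rash, sore_throat, start_antiviral} — 16 facts.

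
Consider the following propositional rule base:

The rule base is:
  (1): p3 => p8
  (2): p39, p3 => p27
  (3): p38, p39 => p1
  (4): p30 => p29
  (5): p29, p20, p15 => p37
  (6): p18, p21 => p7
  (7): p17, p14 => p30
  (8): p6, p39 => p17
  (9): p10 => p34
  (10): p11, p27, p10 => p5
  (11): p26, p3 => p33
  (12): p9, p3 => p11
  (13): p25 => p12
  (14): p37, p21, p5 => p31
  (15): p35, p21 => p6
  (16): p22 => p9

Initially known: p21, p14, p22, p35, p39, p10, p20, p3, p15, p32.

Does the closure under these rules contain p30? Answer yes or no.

yes

[1] (1) [p3 => p8]; (2) [p39, p3 => p27]; (9) [p10 => p34]; (15) [p35, p21 => p6]; (16) [p22 => p9]. ⇒ new: p8, p27, p34, p6, p9.
[2] (8) [p6, p39 => p17]; (12) [p9, p3 => p11]. ⇒ new: p17, p11.
[3] (7) [p17, p14 => p30]; (10) [p11, p27, p10 => p5]. ⇒ new: p30, p5.
[4] (4) [p30 => p29]. ⇒ new: p29.
[5] (5) [p29, p20, p15 => p37]. ⇒ new: p37.
[6] (14) [p37, p21, p5 => p31]. ⇒ new: p31.
p30 appears in round 3, so it is derivable.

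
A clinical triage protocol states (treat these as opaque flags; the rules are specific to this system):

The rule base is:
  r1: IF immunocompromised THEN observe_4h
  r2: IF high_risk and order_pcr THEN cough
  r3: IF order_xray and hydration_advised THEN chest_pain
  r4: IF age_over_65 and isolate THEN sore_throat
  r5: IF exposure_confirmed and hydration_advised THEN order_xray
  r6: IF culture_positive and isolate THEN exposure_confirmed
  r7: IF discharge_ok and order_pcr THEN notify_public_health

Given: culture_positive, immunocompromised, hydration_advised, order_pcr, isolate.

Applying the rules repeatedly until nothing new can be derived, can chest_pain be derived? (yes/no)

yes

Round 1 fires r1, r6, giving observe_4h, exposure_confirmed.
Round 2 fires r5, giving order_xray.
Round 3 fires r3, giving chest_pain.
chest_pain appears in round 3, so it is derivable.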